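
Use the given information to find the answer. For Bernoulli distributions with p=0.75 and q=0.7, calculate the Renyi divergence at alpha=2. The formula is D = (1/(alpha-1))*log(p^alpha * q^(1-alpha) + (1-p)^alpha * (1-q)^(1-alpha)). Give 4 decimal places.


Renyi divergence of order alpha between Bernoulli distributions:
D = (1/(alpha-1))*log(p^alpha * q^(1-alpha) + (1-p)^alpha * (1-q)^(1-alpha)).
alpha = 2, p = 0.75, q = 0.7.
p^alpha * q^(1-alpha) = 0.75^2 * 0.7^-1 = 0.803571.
(1-p)^alpha * (1-q)^(1-alpha) = 0.25^2 * 0.3^-1 = 0.208333.
sum = 0.803571 + 0.208333 = 1.011905.
D = (1/1)*log(1.011905) = 0.0118

0.0118


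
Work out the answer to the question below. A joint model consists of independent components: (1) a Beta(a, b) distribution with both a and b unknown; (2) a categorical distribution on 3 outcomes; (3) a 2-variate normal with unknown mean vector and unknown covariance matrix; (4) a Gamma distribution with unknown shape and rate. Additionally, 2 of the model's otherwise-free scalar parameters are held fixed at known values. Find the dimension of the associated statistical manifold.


The dimension of a statistical manifold equals the number of free
(independent) real parameters of the model. For a product of independent
blocks the parameter counts add.
- Beta (a, b): 2.
- categorical on 3 outcomes (probabilities sum to 1): 3-1 = 2.
- 2-variate normal: 2 (mean) + 2*3/2 = 3 (symmetric covariance) = 5.
- Gamma (shape, rate): 2.
Total = 2 + 2 + 5 + 2 = 11.
2 parameter(s) fixed at known values: 11 - 2 = 9.
Dimension = 9

9


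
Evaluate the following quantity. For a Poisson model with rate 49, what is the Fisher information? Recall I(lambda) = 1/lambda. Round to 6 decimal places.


Fisher information for Poisson: I(lambda) = 1/lambda.
lambda = 49.
I(lambda) = 1/49 = 0.020408

0.020408


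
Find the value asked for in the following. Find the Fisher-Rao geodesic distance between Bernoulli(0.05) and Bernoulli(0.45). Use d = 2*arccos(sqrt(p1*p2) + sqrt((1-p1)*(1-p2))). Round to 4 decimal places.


Geodesic distance on Bernoulli manifold:
d(p1,p2) = 2*arccos(sqrt(p1*p2) + sqrt((1-p1)*(1-p2))).
sqrt(p1*p2) = sqrt(0.05*0.45) = 0.15.
sqrt((1-p1)*(1-p2)) = sqrt(0.95*0.55) = 0.722842.
arg = 0.15 + 0.722842 = 0.872842.
d = 2*arccos(0.872842) = 1.0196

1.0196


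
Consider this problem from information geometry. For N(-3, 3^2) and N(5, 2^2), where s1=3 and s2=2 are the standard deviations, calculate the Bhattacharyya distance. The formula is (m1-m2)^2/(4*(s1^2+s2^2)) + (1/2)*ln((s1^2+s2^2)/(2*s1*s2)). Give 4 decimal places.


Bhattacharyya distance between two Gaussians:
DB = (m1-m2)^2/(4*(s1^2+s2^2)) + (1/2)*ln((s1^2+s2^2)/(2*s1*s2)).
(m1-m2)^2 = (-8)^2 = 64.
s1^2+s2^2 = 9 + 4 = 13.
term1 = 64/52 = 1.230769.
term2 = 0.5*ln(13/12.0) = 0.040021.
DB = 1.230769 + 0.040021 = 1.2708

1.2708


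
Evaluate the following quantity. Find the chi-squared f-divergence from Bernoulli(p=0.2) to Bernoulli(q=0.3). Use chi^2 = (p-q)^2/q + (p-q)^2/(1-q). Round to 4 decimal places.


Chi-squared divergence between Bernoulli distributions:
chi^2 = (p-q)^2/q + (p-q)^2/(1-q).
p = 0.2, q = 0.3, p-q = -0.1.
(p-q)^2 = 0.01.
term1 = 0.01/0.3 = 0.033333.
term2 = 0.01/0.7 = 0.014286.
chi^2 = 0.033333 + 0.014286 = 0.0476

0.0476


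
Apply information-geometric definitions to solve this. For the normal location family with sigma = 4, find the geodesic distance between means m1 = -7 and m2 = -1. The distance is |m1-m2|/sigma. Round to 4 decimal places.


On the fixed-variance normal subfamily, geodesic distance = |m1-m2|/sigma.
|-7 - -1| = 6.
sigma = 4.
d = 6/4 = 1.5000

1.5000


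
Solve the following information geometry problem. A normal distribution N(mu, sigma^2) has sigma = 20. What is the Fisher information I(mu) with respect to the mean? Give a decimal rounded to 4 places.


The Fisher information for the mean of a normal distribution is I(mu) = 1/sigma^2.
sigma = 20, so sigma^2 = 400.
I(mu) = 1/400 = 0.0025

0.0025


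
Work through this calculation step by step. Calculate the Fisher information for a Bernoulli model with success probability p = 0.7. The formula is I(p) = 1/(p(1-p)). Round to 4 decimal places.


For Bernoulli(p), Fisher information is I(p) = 1/(p*(1-p)).
p = 0.7, 1-p = 0.3.
p*(1-p) = 0.21.
I(p) = 1/0.21 = 4.7619

4.7619


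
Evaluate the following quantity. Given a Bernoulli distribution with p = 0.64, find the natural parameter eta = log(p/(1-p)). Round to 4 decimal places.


Natural parameter for Bernoulli: eta = log(p/(1-p)).
p = 0.64, 1-p = 0.36.
p/(1-p) = 1.777778.
eta = log(1.777778) = 0.5754

0.5754


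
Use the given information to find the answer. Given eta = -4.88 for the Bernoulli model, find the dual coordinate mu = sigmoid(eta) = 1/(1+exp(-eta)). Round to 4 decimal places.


Dual coordinate (expectation parameter) for Bernoulli:
mu = 1/(1+exp(-eta)).
eta = -4.88.
exp(-eta) = exp(4.88) = 131.630664.
mu = 1/(1+131.630664) = 0.0075

0.0075


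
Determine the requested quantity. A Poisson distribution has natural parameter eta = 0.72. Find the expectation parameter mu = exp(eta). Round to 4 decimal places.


Expectation parameter for Poisson exponential family:
mu = exp(eta).
eta = 0.72.
mu = exp(0.72) = 2.0544

2.0544


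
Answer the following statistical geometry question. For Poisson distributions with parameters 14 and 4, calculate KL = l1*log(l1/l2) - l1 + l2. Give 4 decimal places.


KL divergence for Poisson:
KL = l1*log(l1/l2) - l1 + l2.
l1 = 14, l2 = 4.
log(14/4) = 1.252763.
l1*log(l1/l2) = 14 * 1.252763 = 17.538682.
KL = 17.538682 - 14 + 4 = 7.5387

7.5387


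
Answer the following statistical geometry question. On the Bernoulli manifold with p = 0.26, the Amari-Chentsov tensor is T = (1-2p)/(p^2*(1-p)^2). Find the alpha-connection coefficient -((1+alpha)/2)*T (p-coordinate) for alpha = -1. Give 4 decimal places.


Skewness (Amari-Chentsov) tensor: T = (1-2p)/(p^2*(1-p)^2).
p = 0.26, 1-2p = 0.48, p^2 = 0.0676, (1-p)^2 = 0.5476.
T = 0.48/(0.0676 * 0.5476) = 12.966749.
In the p-coordinate, Gamma^(alpha) = Gamma^(0) - (alpha/2)*T with Gamma^(0) = (1/2)*g'(p) = -T/2,
so Gamma^(alpha) = -((1+alpha)/2)*T.
alpha = -1, -(1+alpha)/2 = 0.0.
Gamma = 0.0 * 12.966749 = 0.0000

0.0000


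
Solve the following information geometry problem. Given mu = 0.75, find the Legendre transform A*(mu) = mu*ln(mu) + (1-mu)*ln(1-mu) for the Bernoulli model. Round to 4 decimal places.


Legendre transform for Bernoulli:
A*(mu) = mu*log(mu) + (1-mu)*log(1-mu).
mu = 0.75, 1-mu = 0.25.
mu*log(mu) = 0.75*log(0.75) = -0.215762.
(1-mu)*log(1-mu) = 0.25*log(0.25) = -0.346574.
A* = -0.215762 + -0.346574 = -0.5623

-0.5623


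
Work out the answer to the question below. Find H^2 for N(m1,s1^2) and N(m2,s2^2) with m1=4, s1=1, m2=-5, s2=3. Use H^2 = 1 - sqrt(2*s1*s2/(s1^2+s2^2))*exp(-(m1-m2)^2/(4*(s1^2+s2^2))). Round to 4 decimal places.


Squared Hellinger distance for Gaussians:
H^2 = 1 - sqrt(2*s1*s2/(s1^2+s2^2)) * exp(-(m1-m2)^2/(4*(s1^2+s2^2))).
s1^2 = 1, s2^2 = 9, s1^2+s2^2 = 10.
sqrt(2*1*3/(10)) = 0.774597.
(m1-m2)^2 = (9)^2 = 81.
exp(-81/(4*10)) = exp(-2.025) = 0.131994.
H^2 = 1 - 0.774597*0.131994 = 0.8978

0.8978


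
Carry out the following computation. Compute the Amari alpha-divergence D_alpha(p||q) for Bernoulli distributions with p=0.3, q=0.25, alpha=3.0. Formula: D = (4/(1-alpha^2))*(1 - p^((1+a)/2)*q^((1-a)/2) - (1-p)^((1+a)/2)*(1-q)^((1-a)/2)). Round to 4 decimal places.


Amari alpha-divergence:
D = (4/(1-alpha^2))*(1 - p^((1+a)/2)*q^((1-a)/2) - (1-p)^((1+a)/2)*(1-q)^((1-a)/2)).
alpha = 3.0, p = 0.3, q = 0.25.
e1 = (1+alpha)/2 = 2.0, e2 = (1-alpha)/2 = -1.0.
t1 = p^e1 * q^e2 = 0.3^2.0 * 0.25^-1.0 = 0.36.
t2 = (1-p)^e1 * (1-q)^e2 = 0.7^2.0 * 0.75^-1.0 = 0.653333.
4/(1-alpha^2) = -0.5.
D = -0.5*(1 - 0.36 - 0.653333) = 0.0067

0.0067


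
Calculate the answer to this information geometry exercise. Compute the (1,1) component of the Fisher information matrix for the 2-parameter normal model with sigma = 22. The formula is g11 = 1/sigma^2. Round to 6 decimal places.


For the 2-parameter normal family, the Fisher metric has:
  g11 = 1/sigma^2, g22 = 2/sigma^2.
sigma = 22, sigma^2 = 484.
g11 = 0.002066

0.002066


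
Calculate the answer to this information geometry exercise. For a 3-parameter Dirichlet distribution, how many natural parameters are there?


Exponential family dimension calculation:
Dirichlet with 3 components has 3 natural parameters.

3


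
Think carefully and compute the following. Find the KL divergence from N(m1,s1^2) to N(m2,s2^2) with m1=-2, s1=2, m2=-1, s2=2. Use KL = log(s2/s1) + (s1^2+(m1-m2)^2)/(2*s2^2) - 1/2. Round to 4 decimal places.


KL divergence between normal distributions:
KL = log(s2/s1) + (s1^2 + (m1-m2)^2)/(2*s2^2) - 1/2.
log(2/2) = 0.0.
(2^2 + (-2--1)^2)/(2*2^2) = (4 + 1)/8 = 0.625.
KL = 0.0 + 0.625 - 0.5 = 0.1250

0.1250


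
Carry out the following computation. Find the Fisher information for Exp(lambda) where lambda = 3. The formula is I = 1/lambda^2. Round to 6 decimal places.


Fisher information for exponential: I(lambda) = 1/lambda^2.
lambda = 3, lambda^2 = 9.
I = 1/9 = 0.111111

0.111111


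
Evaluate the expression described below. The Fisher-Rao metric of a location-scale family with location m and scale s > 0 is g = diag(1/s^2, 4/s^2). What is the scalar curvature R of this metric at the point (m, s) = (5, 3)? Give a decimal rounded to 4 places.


The metric has the form g = (A dm^2 + B ds^2)/s^2 with A = 1, B = 4.
Substitute u = sqrt(A/B)*m: g = B*(du^2 + ds^2)/s^2, i.e. B times the
Poincare upper half-plane metric, which has constant Gaussian curvature -1.
Scaling a 2D metric by a constant c divides the Gaussian curvature by c,
so K = -1/B = -1/(4) = -0.2500 everywhere (the point (m, s) = (5, 3) is irrelevant:
the curvature is constant).
Scalar curvature in dimension 2: R = 2K = -2/(4) = -0.5000.

-0.5000


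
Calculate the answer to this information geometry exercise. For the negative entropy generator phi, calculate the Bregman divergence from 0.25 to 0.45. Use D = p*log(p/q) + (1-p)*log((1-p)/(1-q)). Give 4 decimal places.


Bregman divergence with negative entropy generator:
D = p*log(p/q) + (1-p)*log((1-p)/(1-q)).
p = 0.25, q = 0.45.
p*log(p/q) = 0.25*log(0.25/0.45) = -0.146947.
(1-p)*log((1-p)/(1-q)) = 0.75*log(0.75/0.55) = 0.232616.
D = -0.146947 + 0.232616 = 0.0857

0.0857


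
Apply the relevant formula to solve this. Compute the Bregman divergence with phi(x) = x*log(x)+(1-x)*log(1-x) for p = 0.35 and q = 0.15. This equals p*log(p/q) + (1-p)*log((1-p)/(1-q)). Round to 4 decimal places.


Bregman divergence with negative entropy generator:
D = p*log(p/q) + (1-p)*log((1-p)/(1-q)).
p = 0.35, q = 0.15.
p*log(p/q) = 0.35*log(0.35/0.15) = 0.296554.
(1-p)*log((1-p)/(1-q)) = 0.65*log(0.65/0.85) = -0.174372.
D = 0.296554 + -0.174372 = 0.1222

0.1222


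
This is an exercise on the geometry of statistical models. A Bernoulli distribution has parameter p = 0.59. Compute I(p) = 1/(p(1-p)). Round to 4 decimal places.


For Bernoulli(p), Fisher information is I(p) = 1/(p*(1-p)).
p = 0.59, 1-p = 0.41.
p*(1-p) = 0.2419.
I(p) = 1/0.2419 = 4.1339

4.1339


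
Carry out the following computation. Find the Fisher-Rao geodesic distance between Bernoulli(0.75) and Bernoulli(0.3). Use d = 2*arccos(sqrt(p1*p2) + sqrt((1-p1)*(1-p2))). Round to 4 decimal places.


Geodesic distance on Bernoulli manifold:
d(p1,p2) = 2*arccos(sqrt(p1*p2) + sqrt((1-p1)*(1-p2))).
sqrt(p1*p2) = sqrt(0.75*0.3) = 0.474342.
sqrt((1-p1)*(1-p2)) = sqrt(0.25*0.7) = 0.41833.
arg = 0.474342 + 0.41833 = 0.892672.
d = 2*arccos(0.892672) = 0.9351

0.9351


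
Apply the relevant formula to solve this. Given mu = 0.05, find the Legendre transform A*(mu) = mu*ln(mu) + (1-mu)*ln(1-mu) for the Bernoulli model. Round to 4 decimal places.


Legendre transform for Bernoulli:
A*(mu) = mu*log(mu) + (1-mu)*log(1-mu).
mu = 0.05, 1-mu = 0.95.
mu*log(mu) = 0.05*log(0.05) = -0.149787.
(1-mu)*log(1-mu) = 0.95*log(0.95) = -0.048729.
A* = -0.149787 + -0.048729 = -0.1985

-0.1985


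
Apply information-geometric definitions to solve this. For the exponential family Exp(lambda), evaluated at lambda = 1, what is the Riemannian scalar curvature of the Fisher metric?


This family has a single free parameter, so its statistical manifold
is 1-dimensional. The Riemann curvature tensor of any 1-dimensional
Riemannian manifold vanishes identically, so R = 0.

0


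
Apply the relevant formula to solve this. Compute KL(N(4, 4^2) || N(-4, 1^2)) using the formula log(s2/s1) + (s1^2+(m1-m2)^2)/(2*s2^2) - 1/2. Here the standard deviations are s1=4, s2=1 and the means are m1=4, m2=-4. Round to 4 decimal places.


KL divergence between normal distributions:
KL = log(s2/s1) + (s1^2 + (m1-m2)^2)/(2*s2^2) - 1/2.
log(1/4) = -1.386294.
(4^2 + (4--4)^2)/(2*1^2) = (16 + 64)/2 = 40.0.
KL = -1.386294 + 40.0 - 0.5 = 38.1137

38.1137


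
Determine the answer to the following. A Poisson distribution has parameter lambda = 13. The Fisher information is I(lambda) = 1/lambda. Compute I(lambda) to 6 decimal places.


Fisher information for Poisson: I(lambda) = 1/lambda.
lambda = 13.
I(lambda) = 1/13 = 0.076923

0.076923


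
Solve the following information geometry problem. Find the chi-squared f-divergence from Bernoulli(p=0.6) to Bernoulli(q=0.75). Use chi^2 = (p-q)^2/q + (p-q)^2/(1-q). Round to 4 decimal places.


Chi-squared divergence between Bernoulli distributions:
chi^2 = (p-q)^2/q + (p-q)^2/(1-q).
p = 0.6, q = 0.75, p-q = -0.15.
(p-q)^2 = 0.0225.
term1 = 0.0225/0.75 = 0.03.
term2 = 0.0225/0.25 = 0.09.
chi^2 = 0.03 + 0.09 = 0.1200

0.1200


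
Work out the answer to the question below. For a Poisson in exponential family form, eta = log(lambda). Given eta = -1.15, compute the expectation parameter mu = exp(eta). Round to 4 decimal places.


Expectation parameter for Poisson exponential family:
mu = exp(eta).
eta = -1.15.
mu = exp(-1.15) = 0.3166

0.3166


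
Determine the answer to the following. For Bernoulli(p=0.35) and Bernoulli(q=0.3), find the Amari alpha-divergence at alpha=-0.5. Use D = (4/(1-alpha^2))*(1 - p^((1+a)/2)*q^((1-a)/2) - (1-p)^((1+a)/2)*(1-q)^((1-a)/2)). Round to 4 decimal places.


Amari alpha-divergence:
D = (4/(1-alpha^2))*(1 - p^((1+a)/2)*q^((1-a)/2) - (1-p)^((1+a)/2)*(1-q)^((1-a)/2)).
alpha = -0.5, p = 0.35, q = 0.3.
e1 = (1+alpha)/2 = 0.25, e2 = (1-alpha)/2 = 0.75.
t1 = p^e1 * q^e2 = 0.35^0.25 * 0.3^0.75 = 0.311787.
t2 = (1-p)^e1 * (1-q)^e2 = 0.65^0.25 * 0.7^0.75 = 0.687151.
4/(1-alpha^2) = 5.333333.
D = 5.333333*(1 - 0.311787 - 0.687151) = 0.0057

0.0057


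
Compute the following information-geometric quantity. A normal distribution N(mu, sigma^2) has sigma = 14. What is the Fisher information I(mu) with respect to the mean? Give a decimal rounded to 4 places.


The Fisher information for the mean of a normal distribution is I(mu) = 1/sigma^2.
sigma = 14, so sigma^2 = 196.
I(mu) = 1/196 = 0.0051

0.0051


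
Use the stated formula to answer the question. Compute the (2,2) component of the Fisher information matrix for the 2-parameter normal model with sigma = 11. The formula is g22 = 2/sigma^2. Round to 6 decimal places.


For the 2-parameter normal family, the Fisher metric has:
  g11 = 1/sigma^2, g22 = 2/sigma^2.
sigma = 11, sigma^2 = 121.
g22 = 0.016529

0.016529


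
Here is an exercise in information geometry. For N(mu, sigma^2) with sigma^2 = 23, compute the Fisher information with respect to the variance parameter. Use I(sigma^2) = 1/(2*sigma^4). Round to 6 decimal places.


Fisher information for variance: I(sigma^2) = 1/(2*sigma^4).
sigma^2 = 23, so sigma^4 = 529.
I = 1/(2*529) = 1/1058 = 0.000945

0.000945


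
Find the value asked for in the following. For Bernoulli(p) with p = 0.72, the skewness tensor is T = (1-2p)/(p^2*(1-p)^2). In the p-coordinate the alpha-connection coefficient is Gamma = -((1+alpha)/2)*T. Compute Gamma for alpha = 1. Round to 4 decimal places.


Skewness (Amari-Chentsov) tensor: T = (1-2p)/(p^2*(1-p)^2).
p = 0.72, 1-2p = -0.44, p^2 = 0.5184, (1-p)^2 = 0.0784.
T = -0.44/(0.5184 * 0.0784) = -10.82609.
In the p-coordinate, Gamma^(alpha) = Gamma^(0) - (alpha/2)*T with Gamma^(0) = (1/2)*g'(p) = -T/2,
so Gamma^(alpha) = -((1+alpha)/2)*T.
alpha = 1, -(1+alpha)/2 = -1.0.
Gamma = -1.0 * -10.82609 = 10.8261

10.8261


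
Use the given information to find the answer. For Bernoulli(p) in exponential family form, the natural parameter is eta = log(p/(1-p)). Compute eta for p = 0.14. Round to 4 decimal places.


Natural parameter for Bernoulli: eta = log(p/(1-p)).
p = 0.14, 1-p = 0.86.
p/(1-p) = 0.162791.
eta = log(0.162791) = -1.8153

-1.8153


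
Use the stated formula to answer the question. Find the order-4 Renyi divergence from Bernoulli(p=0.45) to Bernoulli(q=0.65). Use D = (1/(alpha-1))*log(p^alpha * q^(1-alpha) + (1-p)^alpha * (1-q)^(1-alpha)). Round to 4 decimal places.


Renyi divergence of order alpha between Bernoulli distributions:
D = (1/(alpha-1))*log(p^alpha * q^(1-alpha) + (1-p)^alpha * (1-q)^(1-alpha)).
alpha = 4, p = 0.45, q = 0.65.
p^alpha * q^(1-alpha) = 0.45^4 * 0.65^-3 = 0.149317.
(1-p)^alpha * (1-q)^(1-alpha) = 0.55^4 * 0.35^-3 = 2.134257.
sum = 0.149317 + 2.134257 = 2.283574.
D = (1/3)*log(2.283574) = 0.2752

0.2752


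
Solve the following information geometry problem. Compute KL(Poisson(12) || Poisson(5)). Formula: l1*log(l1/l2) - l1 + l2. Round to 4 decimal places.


KL divergence for Poisson:
KL = l1*log(l1/l2) - l1 + l2.
l1 = 12, l2 = 5.
log(12/5) = 0.875469.
l1*log(l1/l2) = 12 * 0.875469 = 10.505625.
KL = 10.505625 - 12 + 5 = 3.5056

3.5056


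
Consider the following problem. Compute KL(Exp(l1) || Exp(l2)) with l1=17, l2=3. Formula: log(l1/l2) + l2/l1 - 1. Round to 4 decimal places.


KL divergence for exponential family:
KL = log(l1/l2) + l2/l1 - 1.
log(17/3) = 1.734601.
3/17 = 0.176471.
KL = 1.734601 + 0.176471 - 1 = 0.9111

0.9111


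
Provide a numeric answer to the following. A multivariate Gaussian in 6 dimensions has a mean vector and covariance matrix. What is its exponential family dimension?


Exponential family dimension calculation:
For 6-dim MVN: mean has 6 params, covariance has 6*7/2 = 21 unique entries.
Total dim = 6 + 21 = 27.

27


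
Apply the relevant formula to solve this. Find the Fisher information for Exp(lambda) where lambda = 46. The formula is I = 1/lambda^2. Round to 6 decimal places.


Fisher information for exponential: I(lambda) = 1/lambda^2.
lambda = 46, lambda^2 = 2116.
I = 1/2116 = 0.000473

0.000473


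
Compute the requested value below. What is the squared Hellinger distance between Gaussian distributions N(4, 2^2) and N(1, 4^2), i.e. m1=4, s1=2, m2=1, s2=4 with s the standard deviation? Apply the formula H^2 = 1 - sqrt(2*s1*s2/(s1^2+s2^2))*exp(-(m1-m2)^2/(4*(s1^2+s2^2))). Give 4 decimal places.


Squared Hellinger distance for Gaussians:
H^2 = 1 - sqrt(2*s1*s2/(s1^2+s2^2)) * exp(-(m1-m2)^2/(4*(s1^2+s2^2))).
s1^2 = 4, s2^2 = 16, s1^2+s2^2 = 20.
sqrt(2*2*4/(20)) = 0.894427.
(m1-m2)^2 = (3)^2 = 9.
exp(-9/(4*20)) = exp(-0.1125) = 0.893597.
H^2 = 1 - 0.894427*0.893597 = 0.2007

0.2007


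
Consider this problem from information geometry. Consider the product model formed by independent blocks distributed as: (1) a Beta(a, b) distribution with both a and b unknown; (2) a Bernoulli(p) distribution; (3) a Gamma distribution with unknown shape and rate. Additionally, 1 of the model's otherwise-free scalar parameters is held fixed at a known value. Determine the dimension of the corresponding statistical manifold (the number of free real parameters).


The dimension of a statistical manifold equals the number of free
(independent) real parameters of the model. For a product of independent
blocks the parameter counts add.
- Beta (a, b): 2.
- Bernoulli (p): 1.
- Gamma (shape, rate): 2.
Total = 2 + 1 + 2 = 5.
1 parameter(s) fixed at known values: 5 - 1 = 4.
Dimension = 4

4


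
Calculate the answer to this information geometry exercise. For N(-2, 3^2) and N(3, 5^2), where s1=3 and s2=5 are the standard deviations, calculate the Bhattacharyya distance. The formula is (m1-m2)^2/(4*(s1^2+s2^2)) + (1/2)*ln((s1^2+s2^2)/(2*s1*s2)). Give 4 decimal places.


Bhattacharyya distance between two Gaussians:
DB = (m1-m2)^2/(4*(s1^2+s2^2)) + (1/2)*ln((s1^2+s2^2)/(2*s1*s2)).
(m1-m2)^2 = (-5)^2 = 25.
s1^2+s2^2 = 9 + 25 = 34.
term1 = 25/136 = 0.183824.
term2 = 0.5*ln(34/30.0) = 0.062582.
DB = 0.183824 + 0.062582 = 0.2464

0.2464


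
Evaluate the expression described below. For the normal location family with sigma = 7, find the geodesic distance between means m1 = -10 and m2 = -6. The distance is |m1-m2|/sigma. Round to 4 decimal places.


On the fixed-variance normal subfamily, geodesic distance = |m1-m2|/sigma.
|-10 - -6| = 4.
sigma = 7.
d = 4/7 = 0.5714

0.5714


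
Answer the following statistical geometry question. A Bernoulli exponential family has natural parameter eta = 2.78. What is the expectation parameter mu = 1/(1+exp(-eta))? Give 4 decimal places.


Dual coordinate (expectation parameter) for Bernoulli:
mu = 1/(1+exp(-eta)).
eta = 2.78.
exp(-eta) = exp(-2.78) = 0.062039.
mu = 1/(1+0.062039) = 0.9416

0.9416


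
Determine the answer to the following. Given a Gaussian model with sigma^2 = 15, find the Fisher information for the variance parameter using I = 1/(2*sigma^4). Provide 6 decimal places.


Fisher information for variance: I(sigma^2) = 1/(2*sigma^4).
sigma^2 = 15, so sigma^4 = 225.
I = 1/(2*225) = 1/450 = 0.002222

0.002222


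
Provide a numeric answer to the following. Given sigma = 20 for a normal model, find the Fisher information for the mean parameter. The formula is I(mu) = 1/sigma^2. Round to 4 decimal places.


The Fisher information for the mean of a normal distribution is I(mu) = 1/sigma^2.
sigma = 20, so sigma^2 = 400.
I(mu) = 1/400 = 0.0025

0.0025


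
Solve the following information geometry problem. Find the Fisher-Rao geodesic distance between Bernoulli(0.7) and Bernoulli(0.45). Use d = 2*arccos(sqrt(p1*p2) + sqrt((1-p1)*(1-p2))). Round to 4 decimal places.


Geodesic distance on Bernoulli manifold:
d(p1,p2) = 2*arccos(sqrt(p1*p2) + sqrt((1-p1)*(1-p2))).
sqrt(p1*p2) = sqrt(0.7*0.45) = 0.561249.
sqrt((1-p1)*(1-p2)) = sqrt(0.3*0.55) = 0.406202.
arg = 0.561249 + 0.406202 = 0.967451.
d = 2*arccos(0.967451) = 0.5117

0.5117


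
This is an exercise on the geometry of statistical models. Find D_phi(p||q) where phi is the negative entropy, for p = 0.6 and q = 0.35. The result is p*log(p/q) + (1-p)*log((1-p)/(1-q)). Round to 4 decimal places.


Bregman divergence with negative entropy generator:
D = p*log(p/q) + (1-p)*log((1-p)/(1-q)).
p = 0.6, q = 0.35.
p*log(p/q) = 0.6*log(0.6/0.35) = 0.323398.
(1-p)*log((1-p)/(1-q)) = 0.4*log(0.4/0.65) = -0.194203.
D = 0.323398 + -0.194203 = 0.1292

0.1292


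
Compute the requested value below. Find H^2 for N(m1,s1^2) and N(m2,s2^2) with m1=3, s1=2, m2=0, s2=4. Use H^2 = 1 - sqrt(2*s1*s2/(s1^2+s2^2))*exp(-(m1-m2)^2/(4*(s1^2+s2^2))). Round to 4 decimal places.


Squared Hellinger distance for Gaussians:
H^2 = 1 - sqrt(2*s1*s2/(s1^2+s2^2)) * exp(-(m1-m2)^2/(4*(s1^2+s2^2))).
s1^2 = 4, s2^2 = 16, s1^2+s2^2 = 20.
sqrt(2*2*4/(20)) = 0.894427.
(m1-m2)^2 = (3)^2 = 9.
exp(-9/(4*20)) = exp(-0.1125) = 0.893597.
H^2 = 1 - 0.894427*0.893597 = 0.2007

0.2007


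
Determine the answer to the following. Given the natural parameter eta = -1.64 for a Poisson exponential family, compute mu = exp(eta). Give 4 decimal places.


Expectation parameter for Poisson exponential family:
mu = exp(eta).
eta = -1.64.
mu = exp(-1.64) = 0.1940

0.1940


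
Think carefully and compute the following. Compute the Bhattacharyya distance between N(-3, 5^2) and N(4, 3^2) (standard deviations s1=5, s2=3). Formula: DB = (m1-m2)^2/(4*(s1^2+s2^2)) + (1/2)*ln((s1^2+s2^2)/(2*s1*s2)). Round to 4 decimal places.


Bhattacharyya distance between two Gaussians:
DB = (m1-m2)^2/(4*(s1^2+s2^2)) + (1/2)*ln((s1^2+s2^2)/(2*s1*s2)).
(m1-m2)^2 = (-7)^2 = 49.
s1^2+s2^2 = 25 + 9 = 34.
term1 = 49/136 = 0.360294.
term2 = 0.5*ln(34/30.0) = 0.062582.
DB = 0.360294 + 0.062582 = 0.4229

0.4229


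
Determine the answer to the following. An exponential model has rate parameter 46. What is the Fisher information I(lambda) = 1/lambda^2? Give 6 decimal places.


Fisher information for exponential: I(lambda) = 1/lambda^2.
lambda = 46, lambda^2 = 2116.
I = 1/2116 = 0.000473

0.000473


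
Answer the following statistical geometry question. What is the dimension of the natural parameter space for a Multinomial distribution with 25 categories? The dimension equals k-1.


Exponential family dimension calculation:
For Multinomial with k=25 categories, dim = k-1 = 24.

24


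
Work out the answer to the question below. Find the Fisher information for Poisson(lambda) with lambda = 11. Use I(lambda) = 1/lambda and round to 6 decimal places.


Fisher information for Poisson: I(lambda) = 1/lambda.
lambda = 11.
I(lambda) = 1/11 = 0.090909

0.090909


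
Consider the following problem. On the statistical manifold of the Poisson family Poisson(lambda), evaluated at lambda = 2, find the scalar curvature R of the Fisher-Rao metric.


This family has a single free parameter, so its statistical manifold
is 1-dimensional. The Riemann curvature tensor of any 1-dimensional
Riemannian manifold vanishes identically, so R = 0.

0


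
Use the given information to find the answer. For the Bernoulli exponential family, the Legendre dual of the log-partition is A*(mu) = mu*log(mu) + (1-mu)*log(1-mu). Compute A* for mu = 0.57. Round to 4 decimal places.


Legendre transform for Bernoulli:
A*(mu) = mu*log(mu) + (1-mu)*log(1-mu).
mu = 0.57, 1-mu = 0.43.
mu*log(mu) = 0.57*log(0.57) = -0.320408.
(1-mu)*log(1-mu) = 0.43*log(0.43) = -0.362907.
A* = -0.320408 + -0.362907 = -0.6833

-0.6833


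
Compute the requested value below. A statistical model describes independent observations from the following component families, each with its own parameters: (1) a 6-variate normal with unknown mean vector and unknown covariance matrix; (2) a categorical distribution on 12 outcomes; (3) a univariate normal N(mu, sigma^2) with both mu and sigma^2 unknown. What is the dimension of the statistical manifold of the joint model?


The dimension of a statistical manifold equals the number of free
(independent) real parameters of the model. For a product of independent
blocks the parameter counts add.
- 6-variate normal: 6 (mean) + 6*7/2 = 21 (symmetric covariance) = 27.
- categorical on 12 outcomes (probabilities sum to 1): 12-1 = 11.
- normal (mu, sigma^2): 2.
Total = 27 + 11 + 2 = 40.
Dimension = 40

40


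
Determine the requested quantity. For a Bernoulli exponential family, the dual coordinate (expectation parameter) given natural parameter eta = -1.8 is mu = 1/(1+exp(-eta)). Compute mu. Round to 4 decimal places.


Dual coordinate (expectation parameter) for Bernoulli:
mu = 1/(1+exp(-eta)).
eta = -1.8.
exp(-eta) = exp(1.8) = 6.049647.
mu = 1/(1+6.049647) = 0.1419

0.1419


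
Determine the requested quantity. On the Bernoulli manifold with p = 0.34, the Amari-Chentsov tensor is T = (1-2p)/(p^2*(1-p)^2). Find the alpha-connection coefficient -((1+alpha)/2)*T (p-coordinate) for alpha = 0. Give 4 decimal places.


Skewness (Amari-Chentsov) tensor: T = (1-2p)/(p^2*(1-p)^2).
p = 0.34, 1-2p = 0.32, p^2 = 0.1156, (1-p)^2 = 0.4356.
T = 0.32/(0.1156 * 0.4356) = 6.354835.
In the p-coordinate, Gamma^(alpha) = Gamma^(0) - (alpha/2)*T with Gamma^(0) = (1/2)*g'(p) = -T/2,
so Gamma^(alpha) = -((1+alpha)/2)*T.
alpha = 0, -(1+alpha)/2 = -0.5.
Gamma = -0.5 * 6.354835 = -3.1774

-3.1774


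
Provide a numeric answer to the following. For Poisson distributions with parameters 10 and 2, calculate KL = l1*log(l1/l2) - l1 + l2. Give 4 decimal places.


KL divergence for Poisson:
KL = l1*log(l1/l2) - l1 + l2.
l1 = 10, l2 = 2.
log(10/2) = 1.609438.
l1*log(l1/l2) = 10 * 1.609438 = 16.094379.
KL = 16.094379 - 10 + 2 = 8.0944

8.0944


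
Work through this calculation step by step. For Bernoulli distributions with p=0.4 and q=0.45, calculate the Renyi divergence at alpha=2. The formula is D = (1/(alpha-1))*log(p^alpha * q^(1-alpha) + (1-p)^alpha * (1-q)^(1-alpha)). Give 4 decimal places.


Renyi divergence of order alpha between Bernoulli distributions:
D = (1/(alpha-1))*log(p^alpha * q^(1-alpha) + (1-p)^alpha * (1-q)^(1-alpha)).
alpha = 2, p = 0.4, q = 0.45.
p^alpha * q^(1-alpha) = 0.4^2 * 0.45^-1 = 0.355556.
(1-p)^alpha * (1-q)^(1-alpha) = 0.6^2 * 0.55^-1 = 0.654545.
sum = 0.355556 + 0.654545 = 1.010101.
D = (1/1)*log(1.010101) = 0.0101

0.0101


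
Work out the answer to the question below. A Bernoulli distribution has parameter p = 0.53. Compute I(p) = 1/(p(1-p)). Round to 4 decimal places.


For Bernoulli(p), Fisher information is I(p) = 1/(p*(1-p)).
p = 0.53, 1-p = 0.47.
p*(1-p) = 0.2491.
I(p) = 1/0.2491 = 4.0145

4.0145


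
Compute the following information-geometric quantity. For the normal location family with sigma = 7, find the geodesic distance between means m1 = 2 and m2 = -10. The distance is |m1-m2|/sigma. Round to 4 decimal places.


On the fixed-variance normal subfamily, geodesic distance = |m1-m2|/sigma.
|2 - -10| = 12.
sigma = 7.
d = 12/7 = 1.7143

1.7143


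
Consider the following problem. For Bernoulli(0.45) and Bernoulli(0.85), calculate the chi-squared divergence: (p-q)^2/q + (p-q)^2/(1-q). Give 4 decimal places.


Chi-squared divergence between Bernoulli distributions:
chi^2 = (p-q)^2/q + (p-q)^2/(1-q).
p = 0.45, q = 0.85, p-q = -0.4.
(p-q)^2 = 0.16.
term1 = 0.16/0.85 = 0.188235.
term2 = 0.16/0.15 = 1.066667.
chi^2 = 0.188235 + 1.066667 = 1.2549

1.2549


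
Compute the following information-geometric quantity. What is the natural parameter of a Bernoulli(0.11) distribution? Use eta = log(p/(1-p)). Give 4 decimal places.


Natural parameter for Bernoulli: eta = log(p/(1-p)).
p = 0.11, 1-p = 0.89.
p/(1-p) = 0.123596.
eta = log(0.123596) = -2.0907

-2.0907


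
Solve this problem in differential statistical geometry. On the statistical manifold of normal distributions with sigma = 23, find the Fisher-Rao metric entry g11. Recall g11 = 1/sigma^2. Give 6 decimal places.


For the 2-parameter normal family, the Fisher metric has:
  g11 = 1/sigma^2, g22 = 2/sigma^2.
sigma = 23, sigma^2 = 529.
g11 = 0.001890

0.001890


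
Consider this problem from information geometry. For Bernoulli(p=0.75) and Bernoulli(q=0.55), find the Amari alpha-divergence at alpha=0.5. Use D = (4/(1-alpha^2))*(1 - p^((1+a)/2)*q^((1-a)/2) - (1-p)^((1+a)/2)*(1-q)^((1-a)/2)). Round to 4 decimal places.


Amari alpha-divergence:
D = (4/(1-alpha^2))*(1 - p^((1+a)/2)*q^((1-a)/2) - (1-p)^((1+a)/2)*(1-q)^((1-a)/2)).
alpha = 0.5, p = 0.75, q = 0.55.
e1 = (1+alpha)/2 = 0.75, e2 = (1-alpha)/2 = 0.25.
t1 = p^e1 * q^e2 = 0.75^0.75 * 0.55^0.25 = 0.694043.
t2 = (1-p)^e1 * (1-q)^e2 = 0.25^0.75 * 0.45^0.25 = 0.289573.
4/(1-alpha^2) = 5.333333.
D = 5.333333*(1 - 0.694043 - 0.289573) = 0.0874

0.0874


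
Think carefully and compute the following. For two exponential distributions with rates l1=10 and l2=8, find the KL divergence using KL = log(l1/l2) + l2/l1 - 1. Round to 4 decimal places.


KL divergence for exponential family:
KL = log(l1/l2) + l2/l1 - 1.
log(10/8) = 0.223144.
8/10 = 0.8.
KL = 0.223144 + 0.8 - 1 = 0.0231

0.0231


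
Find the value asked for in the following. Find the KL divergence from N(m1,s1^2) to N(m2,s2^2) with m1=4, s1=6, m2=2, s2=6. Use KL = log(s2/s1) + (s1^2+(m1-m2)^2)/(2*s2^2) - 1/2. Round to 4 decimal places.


KL divergence between normal distributions:
KL = log(s2/s1) + (s1^2 + (m1-m2)^2)/(2*s2^2) - 1/2.
log(6/6) = 0.0.
(6^2 + (4-2)^2)/(2*6^2) = (36 + 4)/72 = 0.555556.
KL = 0.0 + 0.555556 - 0.5 = 0.0556

0.0556


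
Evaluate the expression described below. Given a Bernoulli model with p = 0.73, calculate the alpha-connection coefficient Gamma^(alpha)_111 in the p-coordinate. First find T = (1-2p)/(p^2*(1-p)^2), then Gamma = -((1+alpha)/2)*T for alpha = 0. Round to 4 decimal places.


Skewness (Amari-Chentsov) tensor: T = (1-2p)/(p^2*(1-p)^2).
p = 0.73, 1-2p = -0.46, p^2 = 0.5329, (1-p)^2 = 0.0729.
T = -0.46/(0.5329 * 0.0729) = -11.840896.
In the p-coordinate, Gamma^(alpha) = Gamma^(0) - (alpha/2)*T with Gamma^(0) = (1/2)*g'(p) = -T/2,
so Gamma^(alpha) = -((1+alpha)/2)*T.
alpha = 0, -(1+alpha)/2 = -0.5.
Gamma = -0.5 * -11.840896 = 5.9204

5.9204


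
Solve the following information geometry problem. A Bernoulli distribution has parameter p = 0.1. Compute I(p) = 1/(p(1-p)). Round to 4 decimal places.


For Bernoulli(p), Fisher information is I(p) = 1/(p*(1-p)).
p = 0.1, 1-p = 0.9.
p*(1-p) = 0.09.
I(p) = 1/0.09 = 11.1111

11.1111


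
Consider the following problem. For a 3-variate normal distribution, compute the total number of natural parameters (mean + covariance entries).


Exponential family dimension calculation:
For 3-dim MVN: mean has 3 params, covariance has 3*4/2 = 6 unique entries.
Total dim = 3 + 6 = 9.

9


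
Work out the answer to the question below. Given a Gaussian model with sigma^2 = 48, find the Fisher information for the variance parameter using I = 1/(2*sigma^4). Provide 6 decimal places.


Fisher information for variance: I(sigma^2) = 1/(2*sigma^4).
sigma^2 = 48, so sigma^4 = 2304.
I = 1/(2*2304) = 1/4608 = 0.000217

0.000217


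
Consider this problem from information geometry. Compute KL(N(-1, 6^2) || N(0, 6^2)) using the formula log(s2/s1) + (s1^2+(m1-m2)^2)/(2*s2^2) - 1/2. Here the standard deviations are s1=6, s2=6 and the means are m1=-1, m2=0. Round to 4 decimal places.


KL divergence between normal distributions:
KL = log(s2/s1) + (s1^2 + (m1-m2)^2)/(2*s2^2) - 1/2.
log(6/6) = 0.0.
(6^2 + (-1-0)^2)/(2*6^2) = (36 + 1)/72 = 0.513889.
KL = 0.0 + 0.513889 - 0.5 = 0.0139

0.0139


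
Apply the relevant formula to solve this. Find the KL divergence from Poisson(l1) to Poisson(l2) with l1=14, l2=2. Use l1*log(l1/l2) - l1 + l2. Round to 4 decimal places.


KL divergence for Poisson:
KL = l1*log(l1/l2) - l1 + l2.
l1 = 14, l2 = 2.
log(14/2) = 1.94591.
l1*log(l1/l2) = 14 * 1.94591 = 27.242742.
KL = 27.242742 - 14 + 2 = 15.2427

15.2427


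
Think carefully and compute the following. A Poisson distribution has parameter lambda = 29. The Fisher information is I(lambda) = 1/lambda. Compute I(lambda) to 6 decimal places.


Fisher information for Poisson: I(lambda) = 1/lambda.
lambda = 29.
I(lambda) = 1/29 = 0.034483

0.034483


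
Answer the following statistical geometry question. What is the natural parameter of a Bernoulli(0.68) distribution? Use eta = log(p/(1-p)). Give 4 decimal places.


Natural parameter for Bernoulli: eta = log(p/(1-p)).
p = 0.68, 1-p = 0.32.
p/(1-p) = 2.125.
eta = log(2.125) = 0.7538

0.7538


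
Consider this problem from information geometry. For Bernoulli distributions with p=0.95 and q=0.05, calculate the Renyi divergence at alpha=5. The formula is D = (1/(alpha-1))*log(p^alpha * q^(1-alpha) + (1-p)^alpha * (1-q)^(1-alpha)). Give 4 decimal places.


Renyi divergence of order alpha between Bernoulli distributions:
D = (1/(alpha-1))*log(p^alpha * q^(1-alpha) + (1-p)^alpha * (1-q)^(1-alpha)).
alpha = 5, p = 0.95, q = 0.05.
p^alpha * q^(1-alpha) = 0.95^5 * 0.05^-4 = 123804.95.
(1-p)^alpha * (1-q)^(1-alpha) = 0.05^5 * 0.95^-4 = 0.0.
sum = 123804.95 + 0.0 = 123804.95.
D = (1/4)*log(123804.95) = 2.9316

2.9316


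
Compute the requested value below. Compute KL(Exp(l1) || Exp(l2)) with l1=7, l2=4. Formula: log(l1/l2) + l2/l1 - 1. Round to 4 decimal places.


KL divergence for exponential family:
KL = log(l1/l2) + l2/l1 - 1.
log(7/4) = 0.559616.
4/7 = 0.571429.
KL = 0.559616 + 0.571429 - 1 = 0.1310

0.1310


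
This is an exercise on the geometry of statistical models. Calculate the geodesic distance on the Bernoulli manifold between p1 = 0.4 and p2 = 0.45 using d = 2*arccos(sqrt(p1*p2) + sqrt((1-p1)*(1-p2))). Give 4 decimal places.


Geodesic distance on Bernoulli manifold:
d(p1,p2) = 2*arccos(sqrt(p1*p2) + sqrt((1-p1)*(1-p2))).
sqrt(p1*p2) = sqrt(0.4*0.45) = 0.424264.
sqrt((1-p1)*(1-p2)) = sqrt(0.6*0.55) = 0.574456.
arg = 0.424264 + 0.574456 = 0.99872.
d = 2*arccos(0.99872) = 0.1012

0.1012


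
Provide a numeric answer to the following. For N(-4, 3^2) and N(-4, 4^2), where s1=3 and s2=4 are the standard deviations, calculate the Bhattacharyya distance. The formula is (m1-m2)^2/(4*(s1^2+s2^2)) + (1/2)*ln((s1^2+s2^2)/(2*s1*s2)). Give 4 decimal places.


Bhattacharyya distance between two Gaussians:
DB = (m1-m2)^2/(4*(s1^2+s2^2)) + (1/2)*ln((s1^2+s2^2)/(2*s1*s2)).
(m1-m2)^2 = (0)^2 = 0.
s1^2+s2^2 = 9 + 16 = 25.
term1 = 0/100 = 0.0.
term2 = 0.5*ln(25/24.0) = 0.020411.
DB = 0.0 + 0.020411 = 0.0204

0.0204


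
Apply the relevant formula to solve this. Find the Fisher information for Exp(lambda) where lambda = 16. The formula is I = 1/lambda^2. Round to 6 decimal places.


Fisher information for exponential: I(lambda) = 1/lambda^2.
lambda = 16, lambda^2 = 256.
I = 1/256 = 0.003906

0.003906


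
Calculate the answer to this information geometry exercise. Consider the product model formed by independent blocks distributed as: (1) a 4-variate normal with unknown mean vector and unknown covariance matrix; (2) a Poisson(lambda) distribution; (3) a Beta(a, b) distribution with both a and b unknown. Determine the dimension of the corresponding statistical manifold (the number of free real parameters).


The dimension of a statistical manifold equals the number of free
(independent) real parameters of the model. For a product of independent
blocks the parameter counts add.
- 4-variate normal: 4 (mean) + 4*5/2 = 10 (symmetric covariance) = 14.
- Poisson (lambda): 1.
- Beta (a, b): 2.
Total = 14 + 1 + 2 = 17.
Dimension = 17

17


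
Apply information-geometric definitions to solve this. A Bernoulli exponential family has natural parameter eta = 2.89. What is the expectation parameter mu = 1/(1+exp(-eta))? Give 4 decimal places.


Dual coordinate (expectation parameter) for Bernoulli:
mu = 1/(1+exp(-eta)).
eta = 2.89.
exp(-eta) = exp(-2.89) = 0.055576.
mu = 1/(1+0.055576) = 0.9473

0.9473


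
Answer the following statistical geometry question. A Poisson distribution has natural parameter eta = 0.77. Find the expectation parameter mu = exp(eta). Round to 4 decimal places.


Expectation parameter for Poisson exponential family:
mu = exp(eta).
eta = 0.77.
mu = exp(0.77) = 2.1598

2.1598


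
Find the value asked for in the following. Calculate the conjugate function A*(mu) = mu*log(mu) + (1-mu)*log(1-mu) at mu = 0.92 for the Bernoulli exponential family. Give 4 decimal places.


Legendre transform for Bernoulli:
A*(mu) = mu*log(mu) + (1-mu)*log(1-mu).
mu = 0.92, 1-mu = 0.08.
mu*log(mu) = 0.92*log(0.92) = -0.076711.
(1-mu)*log(1-mu) = 0.08*log(0.08) = -0.202058.
A* = -0.076711 + -0.202058 = -0.2788

-0.2788


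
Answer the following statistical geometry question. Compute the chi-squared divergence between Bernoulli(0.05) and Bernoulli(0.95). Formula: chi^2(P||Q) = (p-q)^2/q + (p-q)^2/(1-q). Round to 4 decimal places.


Chi-squared divergence between Bernoulli distributions:
chi^2 = (p-q)^2/q + (p-q)^2/(1-q).
p = 0.05, q = 0.95, p-q = -0.9.
(p-q)^2 = 0.81.
term1 = 0.81/0.95 = 0.852632.
term2 = 0.81/0.05 = 16.2.
chi^2 = 0.852632 + 16.2 = 17.0526

17.0526


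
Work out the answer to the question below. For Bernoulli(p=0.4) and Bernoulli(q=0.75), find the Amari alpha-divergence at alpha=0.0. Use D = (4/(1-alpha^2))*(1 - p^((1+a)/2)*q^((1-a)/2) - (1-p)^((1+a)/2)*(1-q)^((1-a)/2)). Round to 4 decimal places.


Amari alpha-divergence:
D = (4/(1-alpha^2))*(1 - p^((1+a)/2)*q^((1-a)/2) - (1-p)^((1+a)/2)*(1-q)^((1-a)/2)).
alpha = 0.0, p = 0.4, q = 0.75.
e1 = (1+alpha)/2 = 0.5, e2 = (1-alpha)/2 = 0.5.
t1 = p^e1 * q^e2 = 0.4^0.5 * 0.75^0.5 = 0.547723.
t2 = (1-p)^e1 * (1-q)^e2 = 0.6^0.5 * 0.25^0.5 = 0.387298.
4/(1-alpha^2) = 4.0.
D = 4.0*(1 - 0.547723 - 0.387298) = 0.2599

0.2599


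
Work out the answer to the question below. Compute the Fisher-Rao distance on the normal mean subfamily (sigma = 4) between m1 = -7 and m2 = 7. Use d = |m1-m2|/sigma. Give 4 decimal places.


On the fixed-variance normal subfamily, geodesic distance = |m1-m2|/sigma.
|-7 - 7| = 14.
sigma = 4.
d = 14/4 = 3.5000

3.5000
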